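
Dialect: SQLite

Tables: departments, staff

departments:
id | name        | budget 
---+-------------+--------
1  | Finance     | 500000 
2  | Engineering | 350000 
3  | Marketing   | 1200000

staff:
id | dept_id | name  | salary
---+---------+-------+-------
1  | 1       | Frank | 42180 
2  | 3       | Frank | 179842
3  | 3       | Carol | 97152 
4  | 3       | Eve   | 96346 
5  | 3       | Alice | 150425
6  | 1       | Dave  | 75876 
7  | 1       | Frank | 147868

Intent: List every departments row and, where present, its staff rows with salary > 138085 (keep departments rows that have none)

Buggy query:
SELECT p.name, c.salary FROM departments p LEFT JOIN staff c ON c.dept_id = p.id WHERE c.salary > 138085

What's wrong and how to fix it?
Bug: Filtering c.salary in WHERE discards the NULL rows produced by LEFT JOIN, turning it into an inner join

Fix: Put 'c.salary > 138085' in the JOIN's ON clause instead of WHERE

Corrected query:
SELECT p.name, c.salary FROM departments p LEFT JOIN staff c ON c.dept_id = p.id AND c.salary > 138085

Result:
name        | salary
------------+-------
Finance     | 147868
Engineering | NULL  
Marketing   | 150425
Marketing   | 179842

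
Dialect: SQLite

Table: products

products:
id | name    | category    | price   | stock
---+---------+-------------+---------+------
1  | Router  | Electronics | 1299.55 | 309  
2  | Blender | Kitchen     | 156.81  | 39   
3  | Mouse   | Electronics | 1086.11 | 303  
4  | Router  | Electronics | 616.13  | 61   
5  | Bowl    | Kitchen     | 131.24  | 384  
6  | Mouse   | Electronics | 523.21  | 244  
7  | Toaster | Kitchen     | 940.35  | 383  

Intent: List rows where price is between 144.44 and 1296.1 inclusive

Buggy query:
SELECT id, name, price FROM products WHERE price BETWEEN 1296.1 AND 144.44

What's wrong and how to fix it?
Bug: BETWEEN expects the lower bound first; with 1296.1 AND 144.44 the range is empty

Fix: Write BETWEEN 144.44 AND 1296.1

Corrected query:
SELECT id, name, price FROM products WHERE price BETWEEN 144.44 AND 1296.1

Result:
id | name    | price  
---+---------+--------
2  | Blender | 156.81 
3  | Mouse   | 1086.11
4  | Router  | 616.13 
6  | Mouse   | 523.21 
7  | Toaster | 940.35 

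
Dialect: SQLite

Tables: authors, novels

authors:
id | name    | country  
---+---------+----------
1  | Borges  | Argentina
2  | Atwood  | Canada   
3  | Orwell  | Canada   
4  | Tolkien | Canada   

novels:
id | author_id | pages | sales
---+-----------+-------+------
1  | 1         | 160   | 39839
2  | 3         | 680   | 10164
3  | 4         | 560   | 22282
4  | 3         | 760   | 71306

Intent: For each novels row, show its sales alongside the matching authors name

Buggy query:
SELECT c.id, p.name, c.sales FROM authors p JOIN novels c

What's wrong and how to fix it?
Bug: JOIN with no ON clause produces a cartesian product; every novels row pairs with every authors row

Fix: Specify the join condition linking the foreign key to the parent id

Corrected query:
SELECT c.id, p.name, c.sales FROM authors p JOIN novels c ON c.author_id = p.id

Result:
id | name    | sales
---+---------+------
1  | Borges  | 39839
2  | Orwell  | 10164
3  | Tolkien | 22282
4  | Orwell  | 71306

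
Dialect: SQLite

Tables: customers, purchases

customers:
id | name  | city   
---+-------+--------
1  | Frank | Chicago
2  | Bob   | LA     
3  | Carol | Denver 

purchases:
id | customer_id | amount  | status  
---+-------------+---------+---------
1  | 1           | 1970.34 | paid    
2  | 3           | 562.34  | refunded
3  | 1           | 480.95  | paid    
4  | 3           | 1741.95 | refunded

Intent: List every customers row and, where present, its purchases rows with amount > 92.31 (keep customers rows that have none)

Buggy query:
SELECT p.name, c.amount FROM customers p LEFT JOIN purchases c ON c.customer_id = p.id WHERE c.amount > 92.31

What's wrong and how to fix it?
Bug: A WHERE condition on the right-hand table after LEFT JOIN drops unmatched parents

Fix: Move the right-table condition into the ON clause so unmatched parents are kept

Corrected query:
SELECT p.name, c.amount FROM customers p LEFT JOIN purchases c ON c.customer_id = p.id AND c.amount > 92.31

Result:
name  | amount 
------+--------
Frank | 480.95 
Frank | 1970.34
Bob   | NULL   
Carol | 562.34 
Carol | 1741.95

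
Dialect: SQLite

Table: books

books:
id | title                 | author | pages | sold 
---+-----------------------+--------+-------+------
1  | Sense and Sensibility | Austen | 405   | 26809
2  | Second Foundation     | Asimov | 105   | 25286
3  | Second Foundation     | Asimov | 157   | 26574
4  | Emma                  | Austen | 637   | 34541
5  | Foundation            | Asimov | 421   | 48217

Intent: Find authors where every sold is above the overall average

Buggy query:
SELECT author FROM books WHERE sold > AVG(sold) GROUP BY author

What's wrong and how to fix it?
Bug: AVG() is an aggregate; it can't sit directly in WHERE

Fix: Compute the overall average in a scalar subquery and compare each group's MIN against it in HAVING

Corrected query:
SELECT author FROM books GROUP BY author HAVING MIN(sold) > (SELECT AVG(sold) FROM books)

Result:
(no rows)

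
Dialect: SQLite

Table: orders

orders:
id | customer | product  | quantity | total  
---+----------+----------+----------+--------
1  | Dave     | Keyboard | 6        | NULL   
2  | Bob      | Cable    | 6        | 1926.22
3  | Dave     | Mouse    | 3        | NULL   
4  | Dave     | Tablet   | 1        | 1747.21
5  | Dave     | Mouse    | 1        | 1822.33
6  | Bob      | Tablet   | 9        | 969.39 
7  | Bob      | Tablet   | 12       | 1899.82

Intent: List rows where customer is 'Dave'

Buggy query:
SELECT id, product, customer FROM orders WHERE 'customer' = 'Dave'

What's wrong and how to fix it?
Bug: Single quotes denote string literals in SQL; the column name is being compared as a constant string

Fix: Remove the quotes around the column name (or use double quotes for an identifier)

Corrected query:
SELECT id, product, customer FROM orders WHERE customer = 'Dave'

Result:
id | product  | customer
---+----------+---------
1  | Keyboard | Dave    
3  | Mouse    | Dave    
4  | Tablet   | Dave    
5  | Mouse    | Dave    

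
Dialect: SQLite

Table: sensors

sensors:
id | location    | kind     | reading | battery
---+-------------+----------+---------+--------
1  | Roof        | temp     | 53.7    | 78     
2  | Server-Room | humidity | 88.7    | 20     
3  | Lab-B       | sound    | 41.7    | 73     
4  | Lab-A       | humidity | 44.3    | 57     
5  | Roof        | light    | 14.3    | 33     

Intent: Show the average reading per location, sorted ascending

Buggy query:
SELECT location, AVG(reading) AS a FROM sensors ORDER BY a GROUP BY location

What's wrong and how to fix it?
Bug: GROUP BY must precede ORDER BY

Fix: Reorder: SELECT … FROM … GROUP BY … ORDER BY …

Corrected query:
SELECT location, AVG(reading) AS a FROM sensors GROUP BY location ORDER BY a

Result:
location    | a   
------------+-----
Roof        | 34  
Lab-B       | 41.7
Lab-A       | 44.3
Server-Room | 88.7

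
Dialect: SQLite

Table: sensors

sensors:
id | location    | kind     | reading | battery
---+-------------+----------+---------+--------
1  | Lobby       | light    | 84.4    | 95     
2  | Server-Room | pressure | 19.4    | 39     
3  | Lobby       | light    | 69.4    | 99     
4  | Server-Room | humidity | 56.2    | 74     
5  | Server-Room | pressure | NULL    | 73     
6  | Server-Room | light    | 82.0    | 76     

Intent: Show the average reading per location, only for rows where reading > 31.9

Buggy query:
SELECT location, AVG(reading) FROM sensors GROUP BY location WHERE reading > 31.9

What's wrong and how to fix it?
Bug: Row-level WHERE must come before GROUP BY in the clause order

Fix: Place WHERE between FROM and GROUP BY

Corrected query:
SELECT location, AVG(reading) FROM sensors WHERE reading > 31.9 GROUP BY location

Result:
location    | AVG(reading)
------------+-------------
Lobby       | 76.9        
Server-Room | 69.1        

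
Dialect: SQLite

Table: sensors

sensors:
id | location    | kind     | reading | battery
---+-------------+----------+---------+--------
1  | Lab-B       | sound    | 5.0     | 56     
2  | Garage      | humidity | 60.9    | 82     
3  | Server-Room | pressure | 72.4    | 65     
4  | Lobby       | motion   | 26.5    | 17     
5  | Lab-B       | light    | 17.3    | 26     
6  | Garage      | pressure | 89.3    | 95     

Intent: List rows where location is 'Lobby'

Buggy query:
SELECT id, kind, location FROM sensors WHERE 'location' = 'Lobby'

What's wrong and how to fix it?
Bug: 'location' in single quotes is a string literal, not the column; the comparison is literal-vs-literal and never true

Fix: Remove the quotes around the column name (or use double quotes for an identifier)

Corrected query:
SELECT id, kind, location FROM sensors WHERE location = 'Lobby'

Result:
id | kind   | location
---+--------+---------
4  | motion | Lobby   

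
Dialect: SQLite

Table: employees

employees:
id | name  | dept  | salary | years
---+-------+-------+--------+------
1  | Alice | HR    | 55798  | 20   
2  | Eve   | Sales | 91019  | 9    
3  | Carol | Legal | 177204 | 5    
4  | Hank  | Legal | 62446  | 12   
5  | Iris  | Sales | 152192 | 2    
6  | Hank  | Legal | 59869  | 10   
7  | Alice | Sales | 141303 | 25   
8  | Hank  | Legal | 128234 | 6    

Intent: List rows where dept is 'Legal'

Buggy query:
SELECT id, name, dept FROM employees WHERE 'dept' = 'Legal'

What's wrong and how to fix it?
Bug: Single quotes denote string literals in SQL; the column name is being compared as a constant string

Fix: Remove the quotes around the column name (or use double quotes for an identifier)

Corrected query:
SELECT id, name, dept FROM employees WHERE dept = 'Legal'

Result:
id | name  | dept 
---+-------+------
3  | Carol | Legal
4  | Hank  | Legal
6  | Hank  | Legal
8  | Hank  | Legal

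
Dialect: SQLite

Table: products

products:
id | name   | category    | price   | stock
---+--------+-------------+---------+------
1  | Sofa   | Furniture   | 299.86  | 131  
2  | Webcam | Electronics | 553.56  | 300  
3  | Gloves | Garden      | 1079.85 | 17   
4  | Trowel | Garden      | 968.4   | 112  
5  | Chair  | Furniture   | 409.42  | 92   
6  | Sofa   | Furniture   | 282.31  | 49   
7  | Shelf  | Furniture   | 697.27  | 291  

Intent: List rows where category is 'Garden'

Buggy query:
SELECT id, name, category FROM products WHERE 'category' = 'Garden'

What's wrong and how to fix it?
Bug: 'category' in single quotes is a string literal, not the column; the comparison is literal-vs-literal and never true

Fix: Reference the column as category without single quotes

Corrected query:
SELECT id, name, category FROM products WHERE category = 'Garden'

Result:
id | name   | category
---+--------+---------
3  | Gloves | Garden  
4  | Trowel | Garden  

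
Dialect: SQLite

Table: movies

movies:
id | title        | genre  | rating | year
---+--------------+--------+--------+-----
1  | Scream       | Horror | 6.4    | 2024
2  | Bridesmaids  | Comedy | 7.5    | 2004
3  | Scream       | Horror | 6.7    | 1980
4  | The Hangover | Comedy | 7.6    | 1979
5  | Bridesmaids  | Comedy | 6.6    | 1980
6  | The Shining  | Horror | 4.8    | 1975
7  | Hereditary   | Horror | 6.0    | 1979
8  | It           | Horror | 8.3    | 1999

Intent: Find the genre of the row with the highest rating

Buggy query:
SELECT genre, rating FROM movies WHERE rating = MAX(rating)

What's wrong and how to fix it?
Bug: MAX(rating) is an aggregate and cannot be used directly in WHERE

Fix: Use a subquery: WHERE rating = (SELECT MAX(rating) FROM movies)

Corrected query:
SELECT genre, rating FROM movies WHERE rating = (SELECT MAX(rating) FROM movies)

Result:
genre  | rating
-------+-------
Horror | 8.3   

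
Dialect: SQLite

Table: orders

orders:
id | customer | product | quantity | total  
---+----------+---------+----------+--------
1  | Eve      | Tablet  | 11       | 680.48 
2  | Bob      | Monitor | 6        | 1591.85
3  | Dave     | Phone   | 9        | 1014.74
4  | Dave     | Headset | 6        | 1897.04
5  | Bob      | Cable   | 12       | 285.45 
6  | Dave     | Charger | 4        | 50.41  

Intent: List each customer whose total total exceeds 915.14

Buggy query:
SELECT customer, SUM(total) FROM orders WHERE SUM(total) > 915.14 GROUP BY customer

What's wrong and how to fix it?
Bug: WHERE runs before GROUP BY, so aggregates aren't available there

Fix: Move the aggregate condition to a HAVING clause

Corrected query:
SELECT customer, SUM(total) FROM orders GROUP BY customer HAVING SUM(total) > 915.14

Result:
customer | SUM(total)
---------+-----------
Bob      | 1877.3    
Dave     | 2962.19   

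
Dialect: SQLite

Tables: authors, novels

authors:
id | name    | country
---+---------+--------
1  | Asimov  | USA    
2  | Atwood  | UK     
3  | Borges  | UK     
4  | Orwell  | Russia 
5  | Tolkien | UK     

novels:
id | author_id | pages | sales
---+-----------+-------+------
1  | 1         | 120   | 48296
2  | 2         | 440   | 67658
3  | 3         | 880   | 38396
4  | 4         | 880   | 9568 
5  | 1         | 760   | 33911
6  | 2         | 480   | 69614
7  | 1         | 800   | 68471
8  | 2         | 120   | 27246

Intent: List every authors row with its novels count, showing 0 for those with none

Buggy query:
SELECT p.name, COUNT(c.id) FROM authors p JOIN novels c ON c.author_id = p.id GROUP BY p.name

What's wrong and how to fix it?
Bug: An inner join excludes parents with zero children

Fix: Use LEFT JOIN so parents without children still appear (COUNT(c.id) gives 0)

Corrected query:
SELECT p.name, COUNT(c.id) FROM authors p LEFT JOIN novels c ON c.author_id = p.id GROUP BY p.name

Result:
name    | COUNT(c.id)
--------+------------
Asimov  | 3          
Atwood  | 3          
Borges  | 1          
Orwell  | 1          
Tolkien | 0          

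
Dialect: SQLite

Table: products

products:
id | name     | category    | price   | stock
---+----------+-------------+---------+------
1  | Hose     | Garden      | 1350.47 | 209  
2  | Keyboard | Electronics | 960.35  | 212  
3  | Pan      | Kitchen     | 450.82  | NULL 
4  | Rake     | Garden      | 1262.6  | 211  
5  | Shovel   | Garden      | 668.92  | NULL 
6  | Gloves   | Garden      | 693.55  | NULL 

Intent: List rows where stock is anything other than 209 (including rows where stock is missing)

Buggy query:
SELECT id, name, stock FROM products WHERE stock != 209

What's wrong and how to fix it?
Bug: 'stock != 209' is unknown when stock is NULL, so NULL rows are silently excluded

Fix: Handle NULL separately with IS NULL alongside the inequality

Corrected query:
SELECT id, name, stock FROM products WHERE stock != 209 OR stock IS NULL

Result:
id | name     | stock
---+----------+------
2  | Keyboard | 212  
3  | Pan      | NULL 
4  | Rake     | 211  
5  | Shovel   | NULL 
6  | Gloves   | NULL 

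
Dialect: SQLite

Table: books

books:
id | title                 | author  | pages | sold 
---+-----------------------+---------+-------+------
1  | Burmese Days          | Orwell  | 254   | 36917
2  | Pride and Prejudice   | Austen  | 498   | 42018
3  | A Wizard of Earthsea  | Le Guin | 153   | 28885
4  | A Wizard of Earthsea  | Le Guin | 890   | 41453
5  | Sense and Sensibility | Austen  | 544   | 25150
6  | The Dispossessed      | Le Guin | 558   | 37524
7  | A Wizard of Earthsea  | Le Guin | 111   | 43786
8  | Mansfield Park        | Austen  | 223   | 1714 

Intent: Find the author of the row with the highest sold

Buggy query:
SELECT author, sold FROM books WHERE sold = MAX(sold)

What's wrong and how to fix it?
Bug: WHERE is evaluated per row; an aggregate over the whole table isn't defined there

Fix: Use a subquery: WHERE sold = (SELECT MAX(sold) FROM books)

Corrected query:
SELECT author, sold FROM books WHERE sold = (SELECT MAX(sold) FROM books)

Result:
author  | sold 
--------+------
Le Guin | 43786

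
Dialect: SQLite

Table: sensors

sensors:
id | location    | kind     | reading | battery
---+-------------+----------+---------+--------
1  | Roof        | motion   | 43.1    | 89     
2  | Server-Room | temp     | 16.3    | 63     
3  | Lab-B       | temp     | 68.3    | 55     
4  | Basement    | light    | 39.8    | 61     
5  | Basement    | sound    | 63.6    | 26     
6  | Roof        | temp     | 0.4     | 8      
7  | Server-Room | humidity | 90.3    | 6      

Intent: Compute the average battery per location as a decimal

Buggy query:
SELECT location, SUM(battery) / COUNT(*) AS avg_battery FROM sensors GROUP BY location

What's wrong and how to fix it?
Bug: SUM(battery) and COUNT(*) are both integers; the division truncates the fractional part

Fix: Cast one side to REAL so the division keeps the fractional part

Corrected query:
SELECT location, SUM(battery) * 1.0 / COUNT(*) AS avg_battery FROM sensors GROUP BY location

Result:
location    | avg_battery
------------+------------
Basement    | 43.5       
Lab-B       | 55         
Roof        | 48.5       
Server-Room | 34.5       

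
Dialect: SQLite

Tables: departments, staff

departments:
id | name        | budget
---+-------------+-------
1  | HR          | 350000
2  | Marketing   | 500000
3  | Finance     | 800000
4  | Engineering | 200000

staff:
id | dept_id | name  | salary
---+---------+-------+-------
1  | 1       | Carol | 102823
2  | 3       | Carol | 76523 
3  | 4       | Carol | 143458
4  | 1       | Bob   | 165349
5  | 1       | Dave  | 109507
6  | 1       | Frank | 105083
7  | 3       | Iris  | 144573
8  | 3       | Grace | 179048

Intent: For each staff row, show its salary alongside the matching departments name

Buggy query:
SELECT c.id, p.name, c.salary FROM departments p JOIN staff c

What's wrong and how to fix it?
Bug: JOIN with no ON clause produces a cartesian product; every staff row pairs with every departments row

Fix: Add ON c.dept_id = p.id to the JOIN

Corrected query:
SELECT c.id, p.name, c.salary FROM departments p JOIN staff c ON c.dept_id = p.id

Result:
id | name        | salary
---+-------------+-------
1  | HR          | 102823
2  | Finance     | 76523 
3  | Engineering | 143458
4  | HR          | 165349
5  | HR          | 109507
6  | HR          | 105083
7  | Finance     | 144573
8  | Finance     | 179048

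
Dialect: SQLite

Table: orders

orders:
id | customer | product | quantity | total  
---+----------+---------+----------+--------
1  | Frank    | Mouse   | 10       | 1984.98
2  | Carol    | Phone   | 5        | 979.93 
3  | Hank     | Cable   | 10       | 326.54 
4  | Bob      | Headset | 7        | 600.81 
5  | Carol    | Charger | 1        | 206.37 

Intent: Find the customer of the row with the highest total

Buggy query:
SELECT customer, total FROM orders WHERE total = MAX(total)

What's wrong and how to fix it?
Bug: WHERE is evaluated per row; an aggregate over the whole table isn't defined there

Fix: Use a subquery: WHERE total = (SELECT MAX(total) FROM orders)

Corrected query:
SELECT customer, total FROM orders WHERE total = (SELECT MAX(total) FROM orders)

Result:
customer | total  
---------+--------
Frank    | 1984.98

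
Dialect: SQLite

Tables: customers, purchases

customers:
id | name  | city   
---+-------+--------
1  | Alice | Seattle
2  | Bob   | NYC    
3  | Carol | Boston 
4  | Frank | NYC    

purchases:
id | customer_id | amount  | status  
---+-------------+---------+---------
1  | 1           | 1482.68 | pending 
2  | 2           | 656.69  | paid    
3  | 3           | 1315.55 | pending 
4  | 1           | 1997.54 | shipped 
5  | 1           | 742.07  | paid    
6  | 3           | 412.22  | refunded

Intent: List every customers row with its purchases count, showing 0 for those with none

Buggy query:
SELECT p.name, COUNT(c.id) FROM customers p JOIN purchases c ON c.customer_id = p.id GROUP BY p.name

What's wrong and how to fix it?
Bug: An inner join excludes parents with zero children

Fix: Switch to LEFT JOIN to retain unmatched parent rows

Corrected query:
SELECT p.name, COUNT(c.id) FROM customers p LEFT JOIN purchases c ON c.customer_id = p.id GROUP BY p.name

Result:
name  | COUNT(c.id)
------+------------
Alice | 3          
Bob   | 1          
Carol | 2          
Frank | 0          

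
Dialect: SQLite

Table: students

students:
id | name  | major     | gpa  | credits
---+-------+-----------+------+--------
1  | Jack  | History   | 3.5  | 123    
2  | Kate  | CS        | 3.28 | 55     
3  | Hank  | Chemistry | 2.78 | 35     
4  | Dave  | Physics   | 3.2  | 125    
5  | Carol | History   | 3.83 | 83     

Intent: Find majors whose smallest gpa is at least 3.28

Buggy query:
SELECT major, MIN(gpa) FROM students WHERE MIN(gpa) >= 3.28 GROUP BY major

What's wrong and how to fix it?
Bug: Aggregates like MIN are computed per group after WHERE runs

Fix: Use HAVING for the per-group MIN condition

Corrected query:
SELECT major, MIN(gpa) FROM students GROUP BY major HAVING MIN(gpa) >= 3.28

Result:
major   | MIN(gpa)
--------+---------
CS      | 3.28    
History | 3.5     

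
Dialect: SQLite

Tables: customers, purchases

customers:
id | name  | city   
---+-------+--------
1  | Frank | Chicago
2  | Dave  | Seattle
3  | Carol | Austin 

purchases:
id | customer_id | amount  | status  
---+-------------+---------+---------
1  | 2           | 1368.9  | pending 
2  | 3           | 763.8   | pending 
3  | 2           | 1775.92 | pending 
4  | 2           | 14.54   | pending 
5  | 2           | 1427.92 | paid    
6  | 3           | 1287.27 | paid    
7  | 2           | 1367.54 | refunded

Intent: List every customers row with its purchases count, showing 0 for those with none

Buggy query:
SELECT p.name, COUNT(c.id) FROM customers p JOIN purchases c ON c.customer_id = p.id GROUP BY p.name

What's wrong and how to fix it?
Bug: An inner join excludes parents with zero children

Fix: Switch to LEFT JOIN to retain unmatched parent rows

Corrected query:
SELECT p.name, COUNT(c.id) FROM customers p LEFT JOIN purchases c ON c.customer_id = p.id GROUP BY p.name

Result:
name  | COUNT(c.id)
------+------------
Carol | 2          
Dave  | 5          
Frank | 0          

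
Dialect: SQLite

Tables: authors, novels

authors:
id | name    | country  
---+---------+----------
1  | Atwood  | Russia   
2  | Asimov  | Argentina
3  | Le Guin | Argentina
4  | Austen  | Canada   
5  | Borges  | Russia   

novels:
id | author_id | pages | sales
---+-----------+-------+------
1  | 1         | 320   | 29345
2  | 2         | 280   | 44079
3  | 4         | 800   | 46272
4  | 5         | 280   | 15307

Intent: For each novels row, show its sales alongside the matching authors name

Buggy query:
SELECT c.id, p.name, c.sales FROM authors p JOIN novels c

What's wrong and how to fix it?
Bug: Missing join condition: each novels row is matched to all authors rows instead of just its own

Fix: Specify the join condition linking the foreign key to the parent id

Corrected query:
SELECT c.id, p.name, c.sales FROM authors p JOIN novels c ON c.author_id = p.id

Result:
id | name   | sales
---+--------+------
1  | Atwood | 29345
2  | Asimov | 44079
3  | Austen | 46272
4  | Borges | 15307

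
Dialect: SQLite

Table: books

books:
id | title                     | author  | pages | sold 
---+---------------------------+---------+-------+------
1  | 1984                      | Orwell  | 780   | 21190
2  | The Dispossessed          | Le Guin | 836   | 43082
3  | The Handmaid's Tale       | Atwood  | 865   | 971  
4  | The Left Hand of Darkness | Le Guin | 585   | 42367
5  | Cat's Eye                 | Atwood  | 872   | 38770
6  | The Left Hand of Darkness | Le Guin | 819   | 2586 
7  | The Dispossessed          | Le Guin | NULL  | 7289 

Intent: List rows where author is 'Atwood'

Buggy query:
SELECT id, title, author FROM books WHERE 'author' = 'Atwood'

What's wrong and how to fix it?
Bug: Single quotes denote string literals in SQL; the column name is being compared as a constant string

Fix: Remove the quotes around the column name (or use double quotes for an identifier)

Corrected query:
SELECT id, title, author FROM books WHERE author = 'Atwood'

Result:
id | title               | author
---+---------------------+-------
3  | The Handmaid's Tale | Atwood
5  | Cat's Eye           | Atwood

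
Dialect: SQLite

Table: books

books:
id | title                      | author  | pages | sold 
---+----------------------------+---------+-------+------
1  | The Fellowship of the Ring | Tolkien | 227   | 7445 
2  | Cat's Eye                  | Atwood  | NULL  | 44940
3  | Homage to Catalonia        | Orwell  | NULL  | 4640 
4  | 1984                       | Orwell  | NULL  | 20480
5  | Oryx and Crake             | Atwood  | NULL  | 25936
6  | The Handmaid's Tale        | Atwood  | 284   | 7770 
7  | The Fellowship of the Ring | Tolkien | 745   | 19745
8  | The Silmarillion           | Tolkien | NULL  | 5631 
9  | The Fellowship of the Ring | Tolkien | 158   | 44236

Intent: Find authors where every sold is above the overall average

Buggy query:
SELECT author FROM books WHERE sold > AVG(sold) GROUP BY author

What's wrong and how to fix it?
Bug: WHERE evaluates per row before aggregation, so AVG() is unavailable

Fix: Use a subquery for AVG and a HAVING MIN(...) filter so the condition holds for every row in the group

Corrected query:
SELECT author FROM books GROUP BY author HAVING MIN(sold) > (SELECT AVG(sold) FROM books)

Result:
(no rows)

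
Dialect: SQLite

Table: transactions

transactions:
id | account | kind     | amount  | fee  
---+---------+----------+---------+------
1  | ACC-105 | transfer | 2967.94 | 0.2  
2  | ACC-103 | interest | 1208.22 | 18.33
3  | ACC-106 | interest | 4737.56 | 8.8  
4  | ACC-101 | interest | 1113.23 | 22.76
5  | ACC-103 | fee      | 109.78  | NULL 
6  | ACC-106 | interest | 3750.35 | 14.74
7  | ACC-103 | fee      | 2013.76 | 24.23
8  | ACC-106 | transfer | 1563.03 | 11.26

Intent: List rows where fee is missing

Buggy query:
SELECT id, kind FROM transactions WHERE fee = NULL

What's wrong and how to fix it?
Bug: Comparing to NULL with '=' never matches; NULL = NULL is unknown, not true

Fix: Replace '= NULL' with 'IS NULL'

Corrected query:
SELECT id, kind FROM transactions WHERE fee IS NULL

Result:
id | kind
---+-----
5  | fee 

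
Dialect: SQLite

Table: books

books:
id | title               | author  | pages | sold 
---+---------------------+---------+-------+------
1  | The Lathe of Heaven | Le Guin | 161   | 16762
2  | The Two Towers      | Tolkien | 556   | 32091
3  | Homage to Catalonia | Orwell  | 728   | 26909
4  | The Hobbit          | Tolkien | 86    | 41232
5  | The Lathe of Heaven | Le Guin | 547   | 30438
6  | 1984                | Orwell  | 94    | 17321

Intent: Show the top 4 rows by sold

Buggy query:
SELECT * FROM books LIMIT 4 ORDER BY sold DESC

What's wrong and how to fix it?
Bug: LIMIT must come after ORDER BY

Fix: Swap the clauses: ORDER BY first, then LIMIT

Corrected query:
SELECT * FROM books ORDER BY sold DESC LIMIT 4

Result:
id | title               | author  | pages | sold 
---+---------------------+---------+-------+------
4  | The Hobbit          | Tolkien | 86    | 41232
2  | The Two Towers      | Tolkien | 556   | 32091
5  | The Lathe of Heaven | Le Guin | 547   | 30438
3  | Homage to Catalonia | Orwell  | 728   | 26909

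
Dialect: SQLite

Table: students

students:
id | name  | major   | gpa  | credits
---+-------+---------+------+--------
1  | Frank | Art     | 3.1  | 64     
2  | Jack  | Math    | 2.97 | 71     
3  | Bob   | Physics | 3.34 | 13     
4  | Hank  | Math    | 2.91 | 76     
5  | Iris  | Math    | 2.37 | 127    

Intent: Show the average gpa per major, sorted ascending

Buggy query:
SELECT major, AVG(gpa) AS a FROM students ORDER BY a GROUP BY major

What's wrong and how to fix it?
Bug: ORDER BY appears before GROUP BY; SQL clause order requires GROUP BY first

Fix: Reorder: SELECT … FROM … GROUP BY … ORDER BY …

Corrected query:
SELECT major, AVG(gpa) AS a FROM students GROUP BY major ORDER BY a

Result:
major   | a   
--------+-----
Math    | 2.75
Art     | 3.1 
Physics | 3.34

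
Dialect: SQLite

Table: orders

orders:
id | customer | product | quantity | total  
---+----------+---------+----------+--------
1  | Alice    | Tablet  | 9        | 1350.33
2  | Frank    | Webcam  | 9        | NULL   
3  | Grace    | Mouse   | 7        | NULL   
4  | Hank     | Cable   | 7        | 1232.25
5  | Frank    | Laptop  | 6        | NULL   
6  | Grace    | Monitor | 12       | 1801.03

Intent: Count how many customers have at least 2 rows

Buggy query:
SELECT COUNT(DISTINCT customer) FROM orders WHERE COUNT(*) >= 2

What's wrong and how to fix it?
Bug: COUNT(*) cannot appear in WHERE; the per-group count doesn't exist yet

Fix: Group first with HAVING COUNT(*) >= 2, then COUNT the resulting groups

Corrected query:
SELECT COUNT(*) FROM (SELECT customer FROM orders GROUP BY customer HAVING COUNT(*) >= 2)

Result:
COUNT(*)
--------
2       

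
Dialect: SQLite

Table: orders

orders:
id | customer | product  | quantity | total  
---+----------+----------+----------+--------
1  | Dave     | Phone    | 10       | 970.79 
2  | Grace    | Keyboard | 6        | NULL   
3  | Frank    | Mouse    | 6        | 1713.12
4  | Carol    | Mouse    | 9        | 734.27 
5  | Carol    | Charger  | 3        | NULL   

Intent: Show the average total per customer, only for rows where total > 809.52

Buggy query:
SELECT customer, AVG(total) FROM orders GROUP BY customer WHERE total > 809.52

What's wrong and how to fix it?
Bug: WHERE cannot follow GROUP BY

Fix: Place WHERE between FROM and GROUP BY

Corrected query:
SELECT customer, AVG(total) FROM orders WHERE total > 809.52 GROUP BY customer

Result:
customer | AVG(total)
---------+-----------
Dave     | 970.79    
Frank    | 1713.12   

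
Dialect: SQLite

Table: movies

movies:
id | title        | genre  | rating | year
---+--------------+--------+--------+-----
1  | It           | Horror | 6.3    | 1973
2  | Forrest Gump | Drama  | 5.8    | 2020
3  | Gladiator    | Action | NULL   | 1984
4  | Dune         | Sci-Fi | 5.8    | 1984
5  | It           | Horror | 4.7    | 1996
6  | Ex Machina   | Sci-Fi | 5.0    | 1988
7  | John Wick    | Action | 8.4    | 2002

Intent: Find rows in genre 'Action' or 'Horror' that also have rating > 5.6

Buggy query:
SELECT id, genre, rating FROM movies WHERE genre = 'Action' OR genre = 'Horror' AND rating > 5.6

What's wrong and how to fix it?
Bug: Without parentheses, AND is evaluated before OR, so the rating filter only applies to the 'Horror' branch

Fix: Add parentheses around the OR so the AND applies to both alternatives

Corrected query:
SELECT id, genre, rating FROM movies WHERE (genre = 'Action' OR genre = 'Horror') AND rating > 5.6

Result:
id | genre  | rating
---+--------+-------
1  | Horror | 6.3   
7  | Action | 8.4   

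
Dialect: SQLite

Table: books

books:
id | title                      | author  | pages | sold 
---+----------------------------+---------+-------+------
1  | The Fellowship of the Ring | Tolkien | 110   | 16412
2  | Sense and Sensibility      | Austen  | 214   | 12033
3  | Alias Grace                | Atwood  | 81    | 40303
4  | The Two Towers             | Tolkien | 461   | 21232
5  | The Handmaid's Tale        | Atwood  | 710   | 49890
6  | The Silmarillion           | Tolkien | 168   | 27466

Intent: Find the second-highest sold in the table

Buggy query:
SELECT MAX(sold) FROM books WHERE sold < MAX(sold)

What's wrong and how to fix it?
Bug: The inner MAX is an aggregate inside WHERE, which is not allowed

Fix: Put the inner MAX in a scalar subquery

Corrected query:
SELECT MAX(sold) FROM books WHERE sold < (SELECT MAX(sold) FROM books)

Result:
MAX(sold)
---------
40303    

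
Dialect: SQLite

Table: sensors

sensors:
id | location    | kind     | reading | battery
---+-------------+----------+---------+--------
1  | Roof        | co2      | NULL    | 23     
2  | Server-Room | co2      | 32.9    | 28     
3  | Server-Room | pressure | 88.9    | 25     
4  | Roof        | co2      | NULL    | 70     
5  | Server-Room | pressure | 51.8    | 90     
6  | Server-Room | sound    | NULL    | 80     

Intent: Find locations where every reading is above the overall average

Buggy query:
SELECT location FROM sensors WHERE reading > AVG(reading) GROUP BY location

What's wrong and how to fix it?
Bug: AVG() is an aggregate; it can't sit directly in WHERE

Fix: Use a subquery for AVG and a HAVING MIN(...) filter so the condition holds for every row in the group

Corrected query:
SELECT location FROM sensors GROUP BY location HAVING MIN(reading) > (SELECT AVG(reading) FROM sensors)

Result:
(no rows)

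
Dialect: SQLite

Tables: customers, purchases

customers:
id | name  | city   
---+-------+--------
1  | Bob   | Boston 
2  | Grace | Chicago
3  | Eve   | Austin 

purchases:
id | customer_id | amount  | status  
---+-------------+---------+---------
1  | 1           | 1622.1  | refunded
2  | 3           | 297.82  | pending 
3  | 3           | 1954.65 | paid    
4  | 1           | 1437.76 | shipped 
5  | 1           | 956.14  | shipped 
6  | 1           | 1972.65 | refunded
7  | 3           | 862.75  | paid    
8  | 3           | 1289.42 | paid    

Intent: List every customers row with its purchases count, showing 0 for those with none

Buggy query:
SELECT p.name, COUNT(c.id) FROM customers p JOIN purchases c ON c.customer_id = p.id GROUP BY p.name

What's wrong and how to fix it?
Bug: INNER JOIN drops customers rows that have no matching purchases rows

Fix: Use LEFT JOIN so parents without children still appear (COUNT(c.id) gives 0)

Corrected query:
SELECT p.name, COUNT(c.id) FROM customers p LEFT JOIN purchases c ON c.customer_id = p.id GROUP BY p.name

Result:
name  | COUNT(c.id)
------+------------
Bob   | 4          
Eve   | 4          
Grace | 0          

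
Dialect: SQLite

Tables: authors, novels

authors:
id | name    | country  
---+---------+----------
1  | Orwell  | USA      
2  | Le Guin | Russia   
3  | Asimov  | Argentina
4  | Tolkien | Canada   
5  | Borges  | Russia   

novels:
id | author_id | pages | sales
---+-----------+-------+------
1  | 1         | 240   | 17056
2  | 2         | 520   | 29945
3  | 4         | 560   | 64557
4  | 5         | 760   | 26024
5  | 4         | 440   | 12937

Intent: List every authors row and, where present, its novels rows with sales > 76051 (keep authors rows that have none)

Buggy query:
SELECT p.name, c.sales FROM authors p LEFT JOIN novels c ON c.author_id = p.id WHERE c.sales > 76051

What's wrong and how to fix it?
Bug: Filtering c.sales in WHERE discards the NULL rows produced by LEFT JOIN, turning it into an inner join

Fix: Put 'c.sales > 76051' in the JOIN's ON clause instead of WHERE

Corrected query:
SELECT p.name, c.sales FROM authors p LEFT JOIN novels c ON c.author_id = p.id AND c.sales > 76051

Result:
name    | sales
--------+------
Orwell  | NULL 
Le Guin | NULL 
Asimov  | NULL 
Tolkien | NULL 
Borges  | NULL 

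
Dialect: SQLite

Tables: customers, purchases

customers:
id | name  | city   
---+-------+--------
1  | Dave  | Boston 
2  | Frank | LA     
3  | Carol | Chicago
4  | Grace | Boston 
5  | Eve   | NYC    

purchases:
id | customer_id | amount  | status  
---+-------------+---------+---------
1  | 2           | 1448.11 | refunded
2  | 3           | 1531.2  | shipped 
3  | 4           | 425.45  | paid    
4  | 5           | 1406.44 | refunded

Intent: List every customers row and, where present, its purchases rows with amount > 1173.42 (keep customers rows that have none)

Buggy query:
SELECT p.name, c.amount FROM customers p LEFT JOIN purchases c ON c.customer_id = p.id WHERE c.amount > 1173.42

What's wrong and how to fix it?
Bug: Filtering c.amount in WHERE discards the NULL rows produced by LEFT JOIN, turning it into an inner join

Fix: Put 'c.amount > 1173.42' in the JOIN's ON clause instead of WHERE

Corrected query:
SELECT p.name, c.amount FROM customers p LEFT JOIN purchases c ON c.customer_id = p.id AND c.amount > 1173.42

Result:
name  | amount 
------+--------
Dave  | NULL   
Frank | 1448.11
Carol | 1531.2 
Grace | NULL   
Eve   | 1406.44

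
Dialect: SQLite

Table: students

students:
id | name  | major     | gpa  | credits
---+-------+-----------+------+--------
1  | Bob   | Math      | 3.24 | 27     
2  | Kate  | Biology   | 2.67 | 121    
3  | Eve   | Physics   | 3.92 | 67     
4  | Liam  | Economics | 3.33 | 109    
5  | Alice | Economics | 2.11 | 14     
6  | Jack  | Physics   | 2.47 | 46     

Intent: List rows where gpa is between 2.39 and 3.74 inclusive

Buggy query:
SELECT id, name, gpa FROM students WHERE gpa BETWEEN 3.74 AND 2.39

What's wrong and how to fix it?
Bug: The bounds are reversed; BETWEEN a AND b requires a <= b to match anything

Fix: Swap the bounds so the smaller value comes first

Corrected query:
SELECT id, name, gpa FROM students WHERE gpa BETWEEN 2.39 AND 3.74

Result:
id | name | gpa 
---+------+-----
1  | Bob  | 3.24
2  | Kate | 2.67
4  | Liam | 3.33
6  | Jack | 2.47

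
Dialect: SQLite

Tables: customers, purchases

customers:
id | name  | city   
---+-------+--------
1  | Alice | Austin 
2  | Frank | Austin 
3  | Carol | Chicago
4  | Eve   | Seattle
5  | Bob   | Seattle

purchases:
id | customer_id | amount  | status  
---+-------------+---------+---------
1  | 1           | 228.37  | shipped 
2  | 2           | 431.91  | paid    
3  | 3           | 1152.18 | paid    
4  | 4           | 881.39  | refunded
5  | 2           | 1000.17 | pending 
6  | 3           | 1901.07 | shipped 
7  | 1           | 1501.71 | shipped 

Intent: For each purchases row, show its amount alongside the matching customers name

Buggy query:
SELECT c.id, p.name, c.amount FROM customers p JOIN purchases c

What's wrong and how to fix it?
Bug: Missing join condition: each purchases row is matched to all customers rows instead of just its own

Fix: Add ON c.customer_id = p.id to the JOIN

Corrected query:
SELECT c.id, p.name, c.amount FROM customers p JOIN purchases c ON c.customer_id = p.id

Result:
id | name  | amount 
---+-------+--------
1  | Alice | 228.37 
2  | Frank | 431.91 
3  | Carol | 1152.18
4  | Eve   | 881.39 
5  | Frank | 1000.17
6  | Carol | 1901.07
7  | Alice | 1501.71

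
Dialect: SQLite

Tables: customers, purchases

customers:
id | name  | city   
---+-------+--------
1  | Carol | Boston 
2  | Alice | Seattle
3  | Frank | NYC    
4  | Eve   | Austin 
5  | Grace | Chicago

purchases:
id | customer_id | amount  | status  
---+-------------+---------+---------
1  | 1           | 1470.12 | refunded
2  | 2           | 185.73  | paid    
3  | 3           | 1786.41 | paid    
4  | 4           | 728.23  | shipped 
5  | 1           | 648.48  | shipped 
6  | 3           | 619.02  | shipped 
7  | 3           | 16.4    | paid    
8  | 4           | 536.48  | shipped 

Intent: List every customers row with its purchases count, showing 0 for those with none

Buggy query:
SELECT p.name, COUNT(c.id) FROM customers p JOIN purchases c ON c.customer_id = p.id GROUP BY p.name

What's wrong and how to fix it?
Bug: An inner join excludes parents with zero children

Fix: Use LEFT JOIN so parents without children still appear (COUNT(c.id) gives 0)

Corrected query:
SELECT p.name, COUNT(c.id) FROM customers p LEFT JOIN purchases c ON c.customer_id = p.id GROUP BY p.name

Result:
name  | COUNT(c.id)
------+------------
Alice | 1          
Carol | 2          
Eve   | 2          
Frank | 3          
Grace | 0          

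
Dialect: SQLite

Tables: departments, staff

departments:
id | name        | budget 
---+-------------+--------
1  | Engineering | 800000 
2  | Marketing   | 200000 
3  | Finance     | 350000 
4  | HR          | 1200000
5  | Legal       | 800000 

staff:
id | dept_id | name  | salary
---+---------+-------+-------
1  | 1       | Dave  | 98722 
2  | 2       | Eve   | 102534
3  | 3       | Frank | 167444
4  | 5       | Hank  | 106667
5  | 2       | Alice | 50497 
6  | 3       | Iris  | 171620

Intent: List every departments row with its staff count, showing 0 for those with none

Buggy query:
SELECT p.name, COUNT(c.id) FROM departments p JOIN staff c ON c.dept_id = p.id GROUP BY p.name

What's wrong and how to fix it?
Bug: INNER JOIN drops departments rows that have no matching staff rows

Fix: Switch to LEFT JOIN to retain unmatched parent rows

Corrected query:
SELECT p.name, COUNT(c.id) FROM departments p LEFT JOIN staff c ON c.dept_id = p.id GROUP BY p.name

Result:
name        | COUNT(c.id)
------------+------------
Engineering | 1          
Finance     | 2          
HR          | 0          
Legal       | 1          
Marketing   | 2          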